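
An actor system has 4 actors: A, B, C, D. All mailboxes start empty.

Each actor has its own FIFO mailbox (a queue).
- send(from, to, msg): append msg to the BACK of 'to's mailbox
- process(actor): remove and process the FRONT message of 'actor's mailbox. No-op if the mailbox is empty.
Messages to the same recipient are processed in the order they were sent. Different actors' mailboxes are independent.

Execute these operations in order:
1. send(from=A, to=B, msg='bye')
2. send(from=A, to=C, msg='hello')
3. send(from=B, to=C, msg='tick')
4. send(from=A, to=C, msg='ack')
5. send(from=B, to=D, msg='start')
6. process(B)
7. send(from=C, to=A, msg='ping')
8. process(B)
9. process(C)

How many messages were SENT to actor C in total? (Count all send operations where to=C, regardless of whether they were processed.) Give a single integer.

Answer: 3

Derivation:
After 1 (send(from=A, to=B, msg='bye')): A:[] B:[bye] C:[] D:[]
After 2 (send(from=A, to=C, msg='hello')): A:[] B:[bye] C:[hello] D:[]
After 3 (send(from=B, to=C, msg='tick')): A:[] B:[bye] C:[hello,tick] D:[]
After 4 (send(from=A, to=C, msg='ack')): A:[] B:[bye] C:[hello,tick,ack] D:[]
After 5 (send(from=B, to=D, msg='start')): A:[] B:[bye] C:[hello,tick,ack] D:[start]
After 6 (process(B)): A:[] B:[] C:[hello,tick,ack] D:[start]
After 7 (send(from=C, to=A, msg='ping')): A:[ping] B:[] C:[hello,tick,ack] D:[start]
After 8 (process(B)): A:[ping] B:[] C:[hello,tick,ack] D:[start]
After 9 (process(C)): A:[ping] B:[] C:[tick,ack] D:[start]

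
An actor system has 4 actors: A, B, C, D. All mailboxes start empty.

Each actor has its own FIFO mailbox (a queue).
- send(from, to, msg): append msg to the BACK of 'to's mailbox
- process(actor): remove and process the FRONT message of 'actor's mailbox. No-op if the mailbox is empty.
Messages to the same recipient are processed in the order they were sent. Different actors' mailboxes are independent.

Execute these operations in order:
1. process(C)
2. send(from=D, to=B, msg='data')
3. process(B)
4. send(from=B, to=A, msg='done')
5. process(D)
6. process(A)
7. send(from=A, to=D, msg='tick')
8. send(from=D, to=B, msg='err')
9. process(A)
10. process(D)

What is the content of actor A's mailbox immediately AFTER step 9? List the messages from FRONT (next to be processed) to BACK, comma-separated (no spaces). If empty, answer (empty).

After 1 (process(C)): A:[] B:[] C:[] D:[]
After 2 (send(from=D, to=B, msg='data')): A:[] B:[data] C:[] D:[]
After 3 (process(B)): A:[] B:[] C:[] D:[]
After 4 (send(from=B, to=A, msg='done')): A:[done] B:[] C:[] D:[]
After 5 (process(D)): A:[done] B:[] C:[] D:[]
After 6 (process(A)): A:[] B:[] C:[] D:[]
After 7 (send(from=A, to=D, msg='tick')): A:[] B:[] C:[] D:[tick]
After 8 (send(from=D, to=B, msg='err')): A:[] B:[err] C:[] D:[tick]
After 9 (process(A)): A:[] B:[err] C:[] D:[tick]

(empty)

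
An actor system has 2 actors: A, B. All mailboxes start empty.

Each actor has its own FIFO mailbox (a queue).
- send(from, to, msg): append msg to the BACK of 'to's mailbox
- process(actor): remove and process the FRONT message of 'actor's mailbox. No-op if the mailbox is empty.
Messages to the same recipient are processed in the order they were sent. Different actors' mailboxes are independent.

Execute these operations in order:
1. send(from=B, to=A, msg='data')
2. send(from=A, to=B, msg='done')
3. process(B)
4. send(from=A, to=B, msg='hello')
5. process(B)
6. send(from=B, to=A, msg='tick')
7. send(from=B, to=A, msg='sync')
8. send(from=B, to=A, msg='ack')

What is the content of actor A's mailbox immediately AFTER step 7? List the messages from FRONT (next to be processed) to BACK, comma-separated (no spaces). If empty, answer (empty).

After 1 (send(from=B, to=A, msg='data')): A:[data] B:[]
After 2 (send(from=A, to=B, msg='done')): A:[data] B:[done]
After 3 (process(B)): A:[data] B:[]
After 4 (send(from=A, to=B, msg='hello')): A:[data] B:[hello]
After 5 (process(B)): A:[data] B:[]
After 6 (send(from=B, to=A, msg='tick')): A:[data,tick] B:[]
After 7 (send(from=B, to=A, msg='sync')): A:[data,tick,sync] B:[]

data,tick,sync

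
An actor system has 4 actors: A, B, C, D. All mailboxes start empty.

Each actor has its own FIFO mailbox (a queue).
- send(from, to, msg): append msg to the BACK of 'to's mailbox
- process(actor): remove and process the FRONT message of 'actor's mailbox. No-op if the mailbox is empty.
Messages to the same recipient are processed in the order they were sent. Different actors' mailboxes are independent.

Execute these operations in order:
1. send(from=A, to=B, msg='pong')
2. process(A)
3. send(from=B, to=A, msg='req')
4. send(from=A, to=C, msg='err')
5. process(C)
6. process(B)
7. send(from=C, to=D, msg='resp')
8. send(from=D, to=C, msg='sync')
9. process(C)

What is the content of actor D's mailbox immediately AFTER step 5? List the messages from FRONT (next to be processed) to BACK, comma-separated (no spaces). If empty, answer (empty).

After 1 (send(from=A, to=B, msg='pong')): A:[] B:[pong] C:[] D:[]
After 2 (process(A)): A:[] B:[pong] C:[] D:[]
After 3 (send(from=B, to=A, msg='req')): A:[req] B:[pong] C:[] D:[]
After 4 (send(from=A, to=C, msg='err')): A:[req] B:[pong] C:[err] D:[]
After 5 (process(C)): A:[req] B:[pong] C:[] D:[]

(empty)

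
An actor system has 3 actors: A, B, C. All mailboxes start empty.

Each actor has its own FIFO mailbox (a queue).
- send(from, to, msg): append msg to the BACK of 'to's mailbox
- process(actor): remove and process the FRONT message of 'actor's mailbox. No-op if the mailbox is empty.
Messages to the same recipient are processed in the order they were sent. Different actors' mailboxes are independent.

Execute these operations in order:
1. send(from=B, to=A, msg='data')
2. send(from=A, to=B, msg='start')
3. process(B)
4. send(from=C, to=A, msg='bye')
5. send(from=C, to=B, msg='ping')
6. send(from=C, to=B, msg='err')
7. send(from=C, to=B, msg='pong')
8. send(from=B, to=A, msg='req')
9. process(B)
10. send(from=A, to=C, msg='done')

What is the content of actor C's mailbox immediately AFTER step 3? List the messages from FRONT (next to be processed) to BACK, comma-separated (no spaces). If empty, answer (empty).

After 1 (send(from=B, to=A, msg='data')): A:[data] B:[] C:[]
After 2 (send(from=A, to=B, msg='start')): A:[data] B:[start] C:[]
After 3 (process(B)): A:[data] B:[] C:[]

(empty)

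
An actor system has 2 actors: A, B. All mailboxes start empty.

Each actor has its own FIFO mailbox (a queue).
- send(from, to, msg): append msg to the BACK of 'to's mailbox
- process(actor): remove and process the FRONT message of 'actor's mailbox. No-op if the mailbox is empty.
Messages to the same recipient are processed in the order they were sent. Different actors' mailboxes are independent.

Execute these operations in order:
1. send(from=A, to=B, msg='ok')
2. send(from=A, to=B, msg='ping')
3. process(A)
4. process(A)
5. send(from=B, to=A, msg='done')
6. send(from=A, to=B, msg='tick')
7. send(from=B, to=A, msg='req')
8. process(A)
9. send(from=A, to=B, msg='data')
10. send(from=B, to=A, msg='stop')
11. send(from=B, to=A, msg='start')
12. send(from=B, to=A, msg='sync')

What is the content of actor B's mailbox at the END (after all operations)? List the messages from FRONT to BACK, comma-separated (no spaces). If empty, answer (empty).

Answer: ok,ping,tick,data

Derivation:
After 1 (send(from=A, to=B, msg='ok')): A:[] B:[ok]
After 2 (send(from=A, to=B, msg='ping')): A:[] B:[ok,ping]
After 3 (process(A)): A:[] B:[ok,ping]
After 4 (process(A)): A:[] B:[ok,ping]
After 5 (send(from=B, to=A, msg='done')): A:[done] B:[ok,ping]
After 6 (send(from=A, to=B, msg='tick')): A:[done] B:[ok,ping,tick]
After 7 (send(from=B, to=A, msg='req')): A:[done,req] B:[ok,ping,tick]
After 8 (process(A)): A:[req] B:[ok,ping,tick]
After 9 (send(from=A, to=B, msg='data')): A:[req] B:[ok,ping,tick,data]
After 10 (send(from=B, to=A, msg='stop')): A:[req,stop] B:[ok,ping,tick,data]
After 11 (send(from=B, to=A, msg='start')): A:[req,stop,start] B:[ok,ping,tick,data]
After 12 (send(from=B, to=A, msg='sync')): A:[req,stop,start,sync] B:[ok,ping,tick,data]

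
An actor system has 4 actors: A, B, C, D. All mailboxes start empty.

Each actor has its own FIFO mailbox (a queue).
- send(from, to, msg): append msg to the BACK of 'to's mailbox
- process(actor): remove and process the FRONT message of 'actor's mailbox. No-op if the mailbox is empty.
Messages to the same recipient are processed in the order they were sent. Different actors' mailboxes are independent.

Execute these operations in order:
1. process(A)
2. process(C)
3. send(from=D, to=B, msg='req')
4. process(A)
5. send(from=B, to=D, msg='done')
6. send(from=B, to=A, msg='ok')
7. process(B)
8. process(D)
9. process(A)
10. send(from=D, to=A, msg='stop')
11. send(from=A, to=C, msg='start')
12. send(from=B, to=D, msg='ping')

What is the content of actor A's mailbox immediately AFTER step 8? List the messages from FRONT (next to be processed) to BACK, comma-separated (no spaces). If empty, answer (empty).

After 1 (process(A)): A:[] B:[] C:[] D:[]
After 2 (process(C)): A:[] B:[] C:[] D:[]
After 3 (send(from=D, to=B, msg='req')): A:[] B:[req] C:[] D:[]
After 4 (process(A)): A:[] B:[req] C:[] D:[]
After 5 (send(from=B, to=D, msg='done')): A:[] B:[req] C:[] D:[done]
After 6 (send(from=B, to=A, msg='ok')): A:[ok] B:[req] C:[] D:[done]
After 7 (process(B)): A:[ok] B:[] C:[] D:[done]
After 8 (process(D)): A:[ok] B:[] C:[] D:[]

ok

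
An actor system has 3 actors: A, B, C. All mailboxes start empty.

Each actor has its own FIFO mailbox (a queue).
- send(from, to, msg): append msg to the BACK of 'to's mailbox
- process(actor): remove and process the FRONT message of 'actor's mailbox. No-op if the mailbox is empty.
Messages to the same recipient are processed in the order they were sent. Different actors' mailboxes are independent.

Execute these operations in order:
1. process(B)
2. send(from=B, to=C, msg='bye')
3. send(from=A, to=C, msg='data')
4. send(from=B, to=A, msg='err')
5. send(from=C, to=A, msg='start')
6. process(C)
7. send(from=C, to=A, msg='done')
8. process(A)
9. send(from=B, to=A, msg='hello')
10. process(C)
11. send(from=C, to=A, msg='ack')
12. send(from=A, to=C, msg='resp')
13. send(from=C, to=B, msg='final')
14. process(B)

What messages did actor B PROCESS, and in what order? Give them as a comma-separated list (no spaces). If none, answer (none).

After 1 (process(B)): A:[] B:[] C:[]
After 2 (send(from=B, to=C, msg='bye')): A:[] B:[] C:[bye]
After 3 (send(from=A, to=C, msg='data')): A:[] B:[] C:[bye,data]
After 4 (send(from=B, to=A, msg='err')): A:[err] B:[] C:[bye,data]
After 5 (send(from=C, to=A, msg='start')): A:[err,start] B:[] C:[bye,data]
After 6 (process(C)): A:[err,start] B:[] C:[data]
After 7 (send(from=C, to=A, msg='done')): A:[err,start,done] B:[] C:[data]
After 8 (process(A)): A:[start,done] B:[] C:[data]
After 9 (send(from=B, to=A, msg='hello')): A:[start,done,hello] B:[] C:[data]
After 10 (process(C)): A:[start,done,hello] B:[] C:[]
After 11 (send(from=C, to=A, msg='ack')): A:[start,done,hello,ack] B:[] C:[]
After 12 (send(from=A, to=C, msg='resp')): A:[start,done,hello,ack] B:[] C:[resp]
After 13 (send(from=C, to=B, msg='final')): A:[start,done,hello,ack] B:[final] C:[resp]
After 14 (process(B)): A:[start,done,hello,ack] B:[] C:[resp]

Answer: final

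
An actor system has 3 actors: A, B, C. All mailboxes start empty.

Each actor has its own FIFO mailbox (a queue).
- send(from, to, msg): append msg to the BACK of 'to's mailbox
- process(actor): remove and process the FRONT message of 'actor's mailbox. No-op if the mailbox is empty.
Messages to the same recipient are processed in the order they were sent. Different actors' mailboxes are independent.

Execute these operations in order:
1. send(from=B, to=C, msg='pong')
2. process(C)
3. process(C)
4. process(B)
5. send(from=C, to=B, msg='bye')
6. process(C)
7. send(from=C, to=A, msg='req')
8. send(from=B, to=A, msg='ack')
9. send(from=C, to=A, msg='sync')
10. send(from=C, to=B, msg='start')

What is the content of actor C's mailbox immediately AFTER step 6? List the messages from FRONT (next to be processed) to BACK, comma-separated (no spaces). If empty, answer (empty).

After 1 (send(from=B, to=C, msg='pong')): A:[] B:[] C:[pong]
After 2 (process(C)): A:[] B:[] C:[]
After 3 (process(C)): A:[] B:[] C:[]
After 4 (process(B)): A:[] B:[] C:[]
After 5 (send(from=C, to=B, msg='bye')): A:[] B:[bye] C:[]
After 6 (process(C)): A:[] B:[bye] C:[]

(empty)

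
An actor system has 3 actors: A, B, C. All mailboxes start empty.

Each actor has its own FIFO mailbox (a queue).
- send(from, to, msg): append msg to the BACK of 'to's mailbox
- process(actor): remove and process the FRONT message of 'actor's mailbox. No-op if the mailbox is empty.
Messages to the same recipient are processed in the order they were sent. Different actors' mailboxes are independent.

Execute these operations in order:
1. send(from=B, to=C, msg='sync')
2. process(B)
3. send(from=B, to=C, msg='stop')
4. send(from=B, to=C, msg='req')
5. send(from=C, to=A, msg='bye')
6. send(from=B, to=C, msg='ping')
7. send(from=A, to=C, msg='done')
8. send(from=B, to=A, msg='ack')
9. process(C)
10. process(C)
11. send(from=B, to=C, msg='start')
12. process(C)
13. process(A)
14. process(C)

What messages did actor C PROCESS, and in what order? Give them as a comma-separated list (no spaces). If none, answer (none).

Answer: sync,stop,req,ping

Derivation:
After 1 (send(from=B, to=C, msg='sync')): A:[] B:[] C:[sync]
After 2 (process(B)): A:[] B:[] C:[sync]
After 3 (send(from=B, to=C, msg='stop')): A:[] B:[] C:[sync,stop]
After 4 (send(from=B, to=C, msg='req')): A:[] B:[] C:[sync,stop,req]
After 5 (send(from=C, to=A, msg='bye')): A:[bye] B:[] C:[sync,stop,req]
After 6 (send(from=B, to=C, msg='ping')): A:[bye] B:[] C:[sync,stop,req,ping]
After 7 (send(from=A, to=C, msg='done')): A:[bye] B:[] C:[sync,stop,req,ping,done]
After 8 (send(from=B, to=A, msg='ack')): A:[bye,ack] B:[] C:[sync,stop,req,ping,done]
After 9 (process(C)): A:[bye,ack] B:[] C:[stop,req,ping,done]
After 10 (process(C)): A:[bye,ack] B:[] C:[req,ping,done]
After 11 (send(from=B, to=C, msg='start')): A:[bye,ack] B:[] C:[req,ping,done,start]
After 12 (process(C)): A:[bye,ack] B:[] C:[ping,done,start]
After 13 (process(A)): A:[ack] B:[] C:[ping,done,start]
After 14 (process(C)): A:[ack] B:[] C:[done,start]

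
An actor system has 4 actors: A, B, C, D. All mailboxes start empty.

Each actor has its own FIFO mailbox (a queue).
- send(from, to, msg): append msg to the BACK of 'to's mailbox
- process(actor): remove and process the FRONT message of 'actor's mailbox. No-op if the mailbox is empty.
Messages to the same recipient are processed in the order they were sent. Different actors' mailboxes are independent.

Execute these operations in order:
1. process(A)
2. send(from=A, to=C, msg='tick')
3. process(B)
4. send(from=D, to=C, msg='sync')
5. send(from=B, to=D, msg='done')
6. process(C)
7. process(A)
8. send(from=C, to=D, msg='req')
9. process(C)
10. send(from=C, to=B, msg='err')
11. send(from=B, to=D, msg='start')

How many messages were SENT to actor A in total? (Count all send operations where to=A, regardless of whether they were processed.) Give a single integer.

Answer: 0

Derivation:
After 1 (process(A)): A:[] B:[] C:[] D:[]
After 2 (send(from=A, to=C, msg='tick')): A:[] B:[] C:[tick] D:[]
After 3 (process(B)): A:[] B:[] C:[tick] D:[]
After 4 (send(from=D, to=C, msg='sync')): A:[] B:[] C:[tick,sync] D:[]
After 5 (send(from=B, to=D, msg='done')): A:[] B:[] C:[tick,sync] D:[done]
After 6 (process(C)): A:[] B:[] C:[sync] D:[done]
After 7 (process(A)): A:[] B:[] C:[sync] D:[done]
After 8 (send(from=C, to=D, msg='req')): A:[] B:[] C:[sync] D:[done,req]
After 9 (process(C)): A:[] B:[] C:[] D:[done,req]
After 10 (send(from=C, to=B, msg='err')): A:[] B:[err] C:[] D:[done,req]
After 11 (send(from=B, to=D, msg='start')): A:[] B:[err] C:[] D:[done,req,start]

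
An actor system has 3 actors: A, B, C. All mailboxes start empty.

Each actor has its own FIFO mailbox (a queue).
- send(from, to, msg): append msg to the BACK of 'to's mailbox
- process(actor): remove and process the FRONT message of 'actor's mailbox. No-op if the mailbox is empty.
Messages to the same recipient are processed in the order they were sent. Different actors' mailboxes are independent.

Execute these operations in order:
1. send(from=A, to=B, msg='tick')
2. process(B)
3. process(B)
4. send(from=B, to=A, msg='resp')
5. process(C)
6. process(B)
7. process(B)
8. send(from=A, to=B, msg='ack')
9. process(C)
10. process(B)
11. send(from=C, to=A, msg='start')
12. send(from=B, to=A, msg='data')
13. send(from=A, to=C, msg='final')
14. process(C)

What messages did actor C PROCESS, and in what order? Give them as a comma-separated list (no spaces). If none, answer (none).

After 1 (send(from=A, to=B, msg='tick')): A:[] B:[tick] C:[]
After 2 (process(B)): A:[] B:[] C:[]
After 3 (process(B)): A:[] B:[] C:[]
After 4 (send(from=B, to=A, msg='resp')): A:[resp] B:[] C:[]
After 5 (process(C)): A:[resp] B:[] C:[]
After 6 (process(B)): A:[resp] B:[] C:[]
After 7 (process(B)): A:[resp] B:[] C:[]
After 8 (send(from=A, to=B, msg='ack')): A:[resp] B:[ack] C:[]
After 9 (process(C)): A:[resp] B:[ack] C:[]
After 10 (process(B)): A:[resp] B:[] C:[]
After 11 (send(from=C, to=A, msg='start')): A:[resp,start] B:[] C:[]
After 12 (send(from=B, to=A, msg='data')): A:[resp,start,data] B:[] C:[]
After 13 (send(from=A, to=C, msg='final')): A:[resp,start,data] B:[] C:[final]
After 14 (process(C)): A:[resp,start,data] B:[] C:[]

Answer: final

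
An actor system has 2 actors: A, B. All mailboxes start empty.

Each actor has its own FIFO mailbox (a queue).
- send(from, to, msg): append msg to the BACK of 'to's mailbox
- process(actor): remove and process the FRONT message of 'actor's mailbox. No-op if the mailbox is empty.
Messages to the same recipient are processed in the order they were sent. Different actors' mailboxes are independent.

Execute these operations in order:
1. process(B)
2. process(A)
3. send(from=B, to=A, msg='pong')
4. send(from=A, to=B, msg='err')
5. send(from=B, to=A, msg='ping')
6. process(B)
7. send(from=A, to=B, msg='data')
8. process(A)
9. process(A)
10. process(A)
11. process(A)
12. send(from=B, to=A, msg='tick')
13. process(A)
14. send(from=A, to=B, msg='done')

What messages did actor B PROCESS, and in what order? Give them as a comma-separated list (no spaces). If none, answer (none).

After 1 (process(B)): A:[] B:[]
After 2 (process(A)): A:[] B:[]
After 3 (send(from=B, to=A, msg='pong')): A:[pong] B:[]
After 4 (send(from=A, to=B, msg='err')): A:[pong] B:[err]
After 5 (send(from=B, to=A, msg='ping')): A:[pong,ping] B:[err]
After 6 (process(B)): A:[pong,ping] B:[]
After 7 (send(from=A, to=B, msg='data')): A:[pong,ping] B:[data]
After 8 (process(A)): A:[ping] B:[data]
After 9 (process(A)): A:[] B:[data]
After 10 (process(A)): A:[] B:[data]
After 11 (process(A)): A:[] B:[data]
After 12 (send(from=B, to=A, msg='tick')): A:[tick] B:[data]
After 13 (process(A)): A:[] B:[data]
After 14 (send(from=A, to=B, msg='done')): A:[] B:[data,done]

Answer: err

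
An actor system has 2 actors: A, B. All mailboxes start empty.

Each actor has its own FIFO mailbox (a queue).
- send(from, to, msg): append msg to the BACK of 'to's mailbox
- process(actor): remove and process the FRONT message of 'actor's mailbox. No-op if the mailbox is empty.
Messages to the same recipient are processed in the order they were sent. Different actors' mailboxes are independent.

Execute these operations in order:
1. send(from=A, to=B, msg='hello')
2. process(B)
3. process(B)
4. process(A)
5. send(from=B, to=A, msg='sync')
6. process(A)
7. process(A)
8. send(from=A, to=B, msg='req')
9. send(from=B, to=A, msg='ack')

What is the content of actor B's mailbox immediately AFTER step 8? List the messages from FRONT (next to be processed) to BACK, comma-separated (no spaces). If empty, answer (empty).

After 1 (send(from=A, to=B, msg='hello')): A:[] B:[hello]
After 2 (process(B)): A:[] B:[]
After 3 (process(B)): A:[] B:[]
After 4 (process(A)): A:[] B:[]
After 5 (send(from=B, to=A, msg='sync')): A:[sync] B:[]
After 6 (process(A)): A:[] B:[]
After 7 (process(A)): A:[] B:[]
After 8 (send(from=A, to=B, msg='req')): A:[] B:[req]

req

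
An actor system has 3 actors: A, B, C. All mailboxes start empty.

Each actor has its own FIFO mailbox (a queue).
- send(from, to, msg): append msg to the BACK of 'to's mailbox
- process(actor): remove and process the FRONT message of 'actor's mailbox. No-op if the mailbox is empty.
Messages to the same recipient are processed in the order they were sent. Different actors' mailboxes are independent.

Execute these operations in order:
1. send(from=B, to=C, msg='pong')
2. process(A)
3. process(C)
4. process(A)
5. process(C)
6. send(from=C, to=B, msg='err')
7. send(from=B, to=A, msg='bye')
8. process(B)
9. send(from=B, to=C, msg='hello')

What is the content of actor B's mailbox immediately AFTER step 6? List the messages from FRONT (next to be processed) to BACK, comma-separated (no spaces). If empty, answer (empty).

After 1 (send(from=B, to=C, msg='pong')): A:[] B:[] C:[pong]
After 2 (process(A)): A:[] B:[] C:[pong]
After 3 (process(C)): A:[] B:[] C:[]
After 4 (process(A)): A:[] B:[] C:[]
After 5 (process(C)): A:[] B:[] C:[]
After 6 (send(from=C, to=B, msg='err')): A:[] B:[err] C:[]

err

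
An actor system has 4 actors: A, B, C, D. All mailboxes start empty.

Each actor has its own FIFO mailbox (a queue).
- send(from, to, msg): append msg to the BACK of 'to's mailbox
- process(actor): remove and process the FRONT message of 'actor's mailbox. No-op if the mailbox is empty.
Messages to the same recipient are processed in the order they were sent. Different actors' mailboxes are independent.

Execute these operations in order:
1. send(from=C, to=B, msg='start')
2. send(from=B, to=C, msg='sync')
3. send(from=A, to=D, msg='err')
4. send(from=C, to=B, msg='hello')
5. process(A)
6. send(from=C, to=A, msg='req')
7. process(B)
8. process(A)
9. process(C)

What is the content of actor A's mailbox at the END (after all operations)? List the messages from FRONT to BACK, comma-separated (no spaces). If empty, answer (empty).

Answer: (empty)

Derivation:
After 1 (send(from=C, to=B, msg='start')): A:[] B:[start] C:[] D:[]
After 2 (send(from=B, to=C, msg='sync')): A:[] B:[start] C:[sync] D:[]
After 3 (send(from=A, to=D, msg='err')): A:[] B:[start] C:[sync] D:[err]
After 4 (send(from=C, to=B, msg='hello')): A:[] B:[start,hello] C:[sync] D:[err]
After 5 (process(A)): A:[] B:[start,hello] C:[sync] D:[err]
After 6 (send(from=C, to=A, msg='req')): A:[req] B:[start,hello] C:[sync] D:[err]
After 7 (process(B)): A:[req] B:[hello] C:[sync] D:[err]
After 8 (process(A)): A:[] B:[hello] C:[sync] D:[err]
After 9 (process(C)): A:[] B:[hello] C:[] D:[err]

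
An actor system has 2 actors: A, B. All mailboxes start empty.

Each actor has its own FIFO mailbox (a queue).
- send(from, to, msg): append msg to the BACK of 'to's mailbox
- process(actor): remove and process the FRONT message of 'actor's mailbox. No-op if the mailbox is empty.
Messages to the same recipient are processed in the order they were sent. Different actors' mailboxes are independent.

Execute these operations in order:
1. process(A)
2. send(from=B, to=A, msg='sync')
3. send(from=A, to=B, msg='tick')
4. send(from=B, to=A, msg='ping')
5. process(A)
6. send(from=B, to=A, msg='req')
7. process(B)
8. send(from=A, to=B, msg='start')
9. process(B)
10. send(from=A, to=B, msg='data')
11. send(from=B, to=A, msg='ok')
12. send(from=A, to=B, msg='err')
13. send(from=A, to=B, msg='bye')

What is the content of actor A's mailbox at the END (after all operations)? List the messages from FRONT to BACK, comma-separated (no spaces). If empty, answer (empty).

Answer: ping,req,ok

Derivation:
After 1 (process(A)): A:[] B:[]
After 2 (send(from=B, to=A, msg='sync')): A:[sync] B:[]
After 3 (send(from=A, to=B, msg='tick')): A:[sync] B:[tick]
After 4 (send(from=B, to=A, msg='ping')): A:[sync,ping] B:[tick]
After 5 (process(A)): A:[ping] B:[tick]
After 6 (send(from=B, to=A, msg='req')): A:[ping,req] B:[tick]
After 7 (process(B)): A:[ping,req] B:[]
After 8 (send(from=A, to=B, msg='start')): A:[ping,req] B:[start]
After 9 (process(B)): A:[ping,req] B:[]
After 10 (send(from=A, to=B, msg='data')): A:[ping,req] B:[data]
After 11 (send(from=B, to=A, msg='ok')): A:[ping,req,ok] B:[data]
After 12 (send(from=A, to=B, msg='err')): A:[ping,req,ok] B:[data,err]
After 13 (send(from=A, to=B, msg='bye')): A:[ping,req,ok] B:[data,err,bye]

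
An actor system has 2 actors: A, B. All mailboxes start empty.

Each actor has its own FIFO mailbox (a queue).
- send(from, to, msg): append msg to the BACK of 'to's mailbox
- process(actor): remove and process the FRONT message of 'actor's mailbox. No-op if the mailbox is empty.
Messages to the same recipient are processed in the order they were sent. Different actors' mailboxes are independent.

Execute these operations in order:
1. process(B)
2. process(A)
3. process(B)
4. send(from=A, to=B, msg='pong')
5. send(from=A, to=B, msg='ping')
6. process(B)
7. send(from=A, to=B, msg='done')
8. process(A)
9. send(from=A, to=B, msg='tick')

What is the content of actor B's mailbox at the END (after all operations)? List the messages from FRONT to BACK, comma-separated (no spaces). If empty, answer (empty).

Answer: ping,done,tick

Derivation:
After 1 (process(B)): A:[] B:[]
After 2 (process(A)): A:[] B:[]
After 3 (process(B)): A:[] B:[]
After 4 (send(from=A, to=B, msg='pong')): A:[] B:[pong]
After 5 (send(from=A, to=B, msg='ping')): A:[] B:[pong,ping]
After 6 (process(B)): A:[] B:[ping]
After 7 (send(from=A, to=B, msg='done')): A:[] B:[ping,done]
After 8 (process(A)): A:[] B:[ping,done]
After 9 (send(from=A, to=B, msg='tick')): A:[] B:[ping,done,tick]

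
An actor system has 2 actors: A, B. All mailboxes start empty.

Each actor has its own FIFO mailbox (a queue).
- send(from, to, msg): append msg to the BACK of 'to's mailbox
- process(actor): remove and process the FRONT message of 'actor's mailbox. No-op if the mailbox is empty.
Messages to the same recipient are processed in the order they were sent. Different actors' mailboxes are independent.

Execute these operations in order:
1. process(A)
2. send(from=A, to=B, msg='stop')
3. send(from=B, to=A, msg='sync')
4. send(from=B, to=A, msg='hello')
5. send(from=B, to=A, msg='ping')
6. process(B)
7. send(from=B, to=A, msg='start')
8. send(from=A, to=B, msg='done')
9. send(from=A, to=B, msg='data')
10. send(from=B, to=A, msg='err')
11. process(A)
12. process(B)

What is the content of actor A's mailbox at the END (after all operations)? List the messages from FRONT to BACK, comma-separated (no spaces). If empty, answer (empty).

After 1 (process(A)): A:[] B:[]
After 2 (send(from=A, to=B, msg='stop')): A:[] B:[stop]
After 3 (send(from=B, to=A, msg='sync')): A:[sync] B:[stop]
After 4 (send(from=B, to=A, msg='hello')): A:[sync,hello] B:[stop]
After 5 (send(from=B, to=A, msg='ping')): A:[sync,hello,ping] B:[stop]
After 6 (process(B)): A:[sync,hello,ping] B:[]
After 7 (send(from=B, to=A, msg='start')): A:[sync,hello,ping,start] B:[]
After 8 (send(from=A, to=B, msg='done')): A:[sync,hello,ping,start] B:[done]
After 9 (send(from=A, to=B, msg='data')): A:[sync,hello,ping,start] B:[done,data]
After 10 (send(from=B, to=A, msg='err')): A:[sync,hello,ping,start,err] B:[done,data]
After 11 (process(A)): A:[hello,ping,start,err] B:[done,data]
After 12 (process(B)): A:[hello,ping,start,err] B:[data]

Answer: hello,ping,start,err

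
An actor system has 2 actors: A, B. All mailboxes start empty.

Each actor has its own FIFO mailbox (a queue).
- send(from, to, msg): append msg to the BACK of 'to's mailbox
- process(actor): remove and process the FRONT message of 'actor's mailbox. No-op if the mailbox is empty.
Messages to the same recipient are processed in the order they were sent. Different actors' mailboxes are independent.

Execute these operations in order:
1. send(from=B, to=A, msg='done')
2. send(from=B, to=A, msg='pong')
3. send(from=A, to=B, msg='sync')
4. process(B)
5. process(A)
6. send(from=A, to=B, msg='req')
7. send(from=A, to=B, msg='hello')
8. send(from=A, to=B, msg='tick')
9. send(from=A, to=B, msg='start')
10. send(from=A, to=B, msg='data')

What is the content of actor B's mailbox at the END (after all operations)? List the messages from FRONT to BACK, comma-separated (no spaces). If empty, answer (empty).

After 1 (send(from=B, to=A, msg='done')): A:[done] B:[]
After 2 (send(from=B, to=A, msg='pong')): A:[done,pong] B:[]
After 3 (send(from=A, to=B, msg='sync')): A:[done,pong] B:[sync]
After 4 (process(B)): A:[done,pong] B:[]
After 5 (process(A)): A:[pong] B:[]
After 6 (send(from=A, to=B, msg='req')): A:[pong] B:[req]
After 7 (send(from=A, to=B, msg='hello')): A:[pong] B:[req,hello]
After 8 (send(from=A, to=B, msg='tick')): A:[pong] B:[req,hello,tick]
After 9 (send(from=A, to=B, msg='start')): A:[pong] B:[req,hello,tick,start]
After 10 (send(from=A, to=B, msg='data')): A:[pong] B:[req,hello,tick,start,data]

Answer: req,hello,tick,start,data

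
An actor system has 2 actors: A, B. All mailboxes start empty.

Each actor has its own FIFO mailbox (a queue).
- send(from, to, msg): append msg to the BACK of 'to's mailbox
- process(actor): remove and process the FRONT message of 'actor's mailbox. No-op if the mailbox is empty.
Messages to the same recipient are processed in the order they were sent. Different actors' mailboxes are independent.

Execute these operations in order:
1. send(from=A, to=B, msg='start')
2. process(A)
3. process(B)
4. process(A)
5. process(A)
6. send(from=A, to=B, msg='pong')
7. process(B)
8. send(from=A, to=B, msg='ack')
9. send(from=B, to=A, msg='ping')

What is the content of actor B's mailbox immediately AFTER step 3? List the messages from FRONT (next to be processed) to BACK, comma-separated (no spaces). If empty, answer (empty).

After 1 (send(from=A, to=B, msg='start')): A:[] B:[start]
After 2 (process(A)): A:[] B:[start]
After 3 (process(B)): A:[] B:[]

(empty)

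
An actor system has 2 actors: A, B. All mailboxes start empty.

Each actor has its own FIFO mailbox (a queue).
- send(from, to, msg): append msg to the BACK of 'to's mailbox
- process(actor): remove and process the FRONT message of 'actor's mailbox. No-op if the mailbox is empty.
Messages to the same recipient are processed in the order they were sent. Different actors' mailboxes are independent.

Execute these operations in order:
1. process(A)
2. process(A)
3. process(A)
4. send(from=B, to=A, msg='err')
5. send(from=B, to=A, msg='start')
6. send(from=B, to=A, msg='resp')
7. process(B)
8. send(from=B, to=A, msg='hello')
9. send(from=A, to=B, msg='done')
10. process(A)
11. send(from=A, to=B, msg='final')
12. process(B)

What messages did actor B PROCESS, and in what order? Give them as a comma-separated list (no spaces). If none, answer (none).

Answer: done

Derivation:
After 1 (process(A)): A:[] B:[]
After 2 (process(A)): A:[] B:[]
After 3 (process(A)): A:[] B:[]
After 4 (send(from=B, to=A, msg='err')): A:[err] B:[]
After 5 (send(from=B, to=A, msg='start')): A:[err,start] B:[]
After 6 (send(from=B, to=A, msg='resp')): A:[err,start,resp] B:[]
After 7 (process(B)): A:[err,start,resp] B:[]
After 8 (send(from=B, to=A, msg='hello')): A:[err,start,resp,hello] B:[]
After 9 (send(from=A, to=B, msg='done')): A:[err,start,resp,hello] B:[done]
After 10 (process(A)): A:[start,resp,hello] B:[done]
After 11 (send(from=A, to=B, msg='final')): A:[start,resp,hello] B:[done,final]
After 12 (process(B)): A:[start,resp,hello] B:[final]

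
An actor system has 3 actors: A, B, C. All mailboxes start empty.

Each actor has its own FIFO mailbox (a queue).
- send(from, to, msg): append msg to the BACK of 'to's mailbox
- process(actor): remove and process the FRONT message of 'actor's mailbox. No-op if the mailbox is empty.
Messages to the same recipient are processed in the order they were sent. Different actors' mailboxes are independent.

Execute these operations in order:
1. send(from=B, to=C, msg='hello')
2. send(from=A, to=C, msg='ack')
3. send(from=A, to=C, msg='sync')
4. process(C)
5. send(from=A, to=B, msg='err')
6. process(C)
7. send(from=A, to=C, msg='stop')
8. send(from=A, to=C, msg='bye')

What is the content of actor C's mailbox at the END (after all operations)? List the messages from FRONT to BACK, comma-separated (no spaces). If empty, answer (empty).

Answer: sync,stop,bye

Derivation:
After 1 (send(from=B, to=C, msg='hello')): A:[] B:[] C:[hello]
After 2 (send(from=A, to=C, msg='ack')): A:[] B:[] C:[hello,ack]
After 3 (send(from=A, to=C, msg='sync')): A:[] B:[] C:[hello,ack,sync]
After 4 (process(C)): A:[] B:[] C:[ack,sync]
After 5 (send(from=A, to=B, msg='err')): A:[] B:[err] C:[ack,sync]
After 6 (process(C)): A:[] B:[err] C:[sync]
After 7 (send(from=A, to=C, msg='stop')): A:[] B:[err] C:[sync,stop]
After 8 (send(from=A, to=C, msg='bye')): A:[] B:[err] C:[sync,stop,bye]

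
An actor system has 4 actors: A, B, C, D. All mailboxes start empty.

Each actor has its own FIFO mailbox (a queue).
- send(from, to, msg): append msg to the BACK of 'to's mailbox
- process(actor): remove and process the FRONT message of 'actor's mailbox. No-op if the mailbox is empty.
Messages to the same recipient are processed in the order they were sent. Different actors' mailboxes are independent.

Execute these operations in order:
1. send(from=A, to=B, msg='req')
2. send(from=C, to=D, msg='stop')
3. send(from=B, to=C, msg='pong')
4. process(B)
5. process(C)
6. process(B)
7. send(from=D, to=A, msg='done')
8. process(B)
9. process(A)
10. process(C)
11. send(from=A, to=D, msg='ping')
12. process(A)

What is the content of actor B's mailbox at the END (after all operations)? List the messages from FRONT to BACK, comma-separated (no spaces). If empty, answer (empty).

After 1 (send(from=A, to=B, msg='req')): A:[] B:[req] C:[] D:[]
After 2 (send(from=C, to=D, msg='stop')): A:[] B:[req] C:[] D:[stop]
After 3 (send(from=B, to=C, msg='pong')): A:[] B:[req] C:[pong] D:[stop]
After 4 (process(B)): A:[] B:[] C:[pong] D:[stop]
After 5 (process(C)): A:[] B:[] C:[] D:[stop]
After 6 (process(B)): A:[] B:[] C:[] D:[stop]
After 7 (send(from=D, to=A, msg='done')): A:[done] B:[] C:[] D:[stop]
After 8 (process(B)): A:[done] B:[] C:[] D:[stop]
After 9 (process(A)): A:[] B:[] C:[] D:[stop]
After 10 (process(C)): A:[] B:[] C:[] D:[stop]
After 11 (send(from=A, to=D, msg='ping')): A:[] B:[] C:[] D:[stop,ping]
After 12 (process(A)): A:[] B:[] C:[] D:[stop,ping]

Answer: (empty)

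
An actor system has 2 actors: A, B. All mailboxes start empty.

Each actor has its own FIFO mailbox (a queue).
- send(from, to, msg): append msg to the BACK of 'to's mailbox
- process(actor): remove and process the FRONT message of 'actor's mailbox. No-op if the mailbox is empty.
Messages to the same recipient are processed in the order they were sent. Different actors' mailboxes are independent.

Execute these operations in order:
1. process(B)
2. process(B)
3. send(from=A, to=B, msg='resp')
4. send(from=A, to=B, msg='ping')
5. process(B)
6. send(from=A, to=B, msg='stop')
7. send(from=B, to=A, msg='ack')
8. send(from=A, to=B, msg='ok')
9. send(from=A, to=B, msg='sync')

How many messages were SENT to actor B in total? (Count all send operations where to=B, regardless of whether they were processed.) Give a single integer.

After 1 (process(B)): A:[] B:[]
After 2 (process(B)): A:[] B:[]
After 3 (send(from=A, to=B, msg='resp')): A:[] B:[resp]
After 4 (send(from=A, to=B, msg='ping')): A:[] B:[resp,ping]
After 5 (process(B)): A:[] B:[ping]
After 6 (send(from=A, to=B, msg='stop')): A:[] B:[ping,stop]
After 7 (send(from=B, to=A, msg='ack')): A:[ack] B:[ping,stop]
After 8 (send(from=A, to=B, msg='ok')): A:[ack] B:[ping,stop,ok]
After 9 (send(from=A, to=B, msg='sync')): A:[ack] B:[ping,stop,ok,sync]

Answer: 5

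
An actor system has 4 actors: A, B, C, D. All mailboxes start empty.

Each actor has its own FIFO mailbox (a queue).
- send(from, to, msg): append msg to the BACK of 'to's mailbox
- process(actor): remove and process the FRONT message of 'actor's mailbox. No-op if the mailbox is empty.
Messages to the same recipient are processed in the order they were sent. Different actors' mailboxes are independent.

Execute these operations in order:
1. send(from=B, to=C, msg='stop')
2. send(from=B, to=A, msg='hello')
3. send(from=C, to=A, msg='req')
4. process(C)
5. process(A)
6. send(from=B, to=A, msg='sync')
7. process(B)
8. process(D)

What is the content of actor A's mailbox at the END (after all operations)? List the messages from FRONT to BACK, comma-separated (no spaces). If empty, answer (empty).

After 1 (send(from=B, to=C, msg='stop')): A:[] B:[] C:[stop] D:[]
After 2 (send(from=B, to=A, msg='hello')): A:[hello] B:[] C:[stop] D:[]
After 3 (send(from=C, to=A, msg='req')): A:[hello,req] B:[] C:[stop] D:[]
After 4 (process(C)): A:[hello,req] B:[] C:[] D:[]
After 5 (process(A)): A:[req] B:[] C:[] D:[]
After 6 (send(from=B, to=A, msg='sync')): A:[req,sync] B:[] C:[] D:[]
After 7 (process(B)): A:[req,sync] B:[] C:[] D:[]
After 8 (process(D)): A:[req,sync] B:[] C:[] D:[]

Answer: req,sync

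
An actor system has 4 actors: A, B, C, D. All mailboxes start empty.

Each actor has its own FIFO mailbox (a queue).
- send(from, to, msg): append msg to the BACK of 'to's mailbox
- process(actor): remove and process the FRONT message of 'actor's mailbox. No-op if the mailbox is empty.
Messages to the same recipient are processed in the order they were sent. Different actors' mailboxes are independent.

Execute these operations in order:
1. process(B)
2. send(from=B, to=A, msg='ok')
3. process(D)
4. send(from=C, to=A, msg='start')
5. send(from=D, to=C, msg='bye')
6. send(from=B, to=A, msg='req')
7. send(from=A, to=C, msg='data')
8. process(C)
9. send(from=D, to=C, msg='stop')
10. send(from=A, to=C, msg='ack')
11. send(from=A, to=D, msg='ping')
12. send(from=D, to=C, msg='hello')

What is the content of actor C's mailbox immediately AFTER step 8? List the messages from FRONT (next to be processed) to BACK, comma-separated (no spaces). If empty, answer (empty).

After 1 (process(B)): A:[] B:[] C:[] D:[]
After 2 (send(from=B, to=A, msg='ok')): A:[ok] B:[] C:[] D:[]
After 3 (process(D)): A:[ok] B:[] C:[] D:[]
After 4 (send(from=C, to=A, msg='start')): A:[ok,start] B:[] C:[] D:[]
After 5 (send(from=D, to=C, msg='bye')): A:[ok,start] B:[] C:[bye] D:[]
After 6 (send(from=B, to=A, msg='req')): A:[ok,start,req] B:[] C:[bye] D:[]
After 7 (send(from=A, to=C, msg='data')): A:[ok,start,req] B:[] C:[bye,data] D:[]
After 8 (process(C)): A:[ok,start,req] B:[] C:[data] D:[]

data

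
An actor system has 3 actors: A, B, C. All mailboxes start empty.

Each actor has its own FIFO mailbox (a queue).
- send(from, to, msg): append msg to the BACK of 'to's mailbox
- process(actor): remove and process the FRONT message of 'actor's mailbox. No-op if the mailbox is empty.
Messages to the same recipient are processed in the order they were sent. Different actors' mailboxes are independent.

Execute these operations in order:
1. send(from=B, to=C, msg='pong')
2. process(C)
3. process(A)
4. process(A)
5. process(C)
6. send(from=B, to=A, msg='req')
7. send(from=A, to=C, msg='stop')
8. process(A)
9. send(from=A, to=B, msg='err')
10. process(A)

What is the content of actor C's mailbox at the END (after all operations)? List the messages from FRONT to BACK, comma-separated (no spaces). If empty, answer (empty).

Answer: stop

Derivation:
After 1 (send(from=B, to=C, msg='pong')): A:[] B:[] C:[pong]
After 2 (process(C)): A:[] B:[] C:[]
After 3 (process(A)): A:[] B:[] C:[]
After 4 (process(A)): A:[] B:[] C:[]
After 5 (process(C)): A:[] B:[] C:[]
After 6 (send(from=B, to=A, msg='req')): A:[req] B:[] C:[]
After 7 (send(from=A, to=C, msg='stop')): A:[req] B:[] C:[stop]
After 8 (process(A)): A:[] B:[] C:[stop]
After 9 (send(from=A, to=B, msg='err')): A:[] B:[err] C:[stop]
After 10 (process(A)): A:[] B:[err] C:[stop]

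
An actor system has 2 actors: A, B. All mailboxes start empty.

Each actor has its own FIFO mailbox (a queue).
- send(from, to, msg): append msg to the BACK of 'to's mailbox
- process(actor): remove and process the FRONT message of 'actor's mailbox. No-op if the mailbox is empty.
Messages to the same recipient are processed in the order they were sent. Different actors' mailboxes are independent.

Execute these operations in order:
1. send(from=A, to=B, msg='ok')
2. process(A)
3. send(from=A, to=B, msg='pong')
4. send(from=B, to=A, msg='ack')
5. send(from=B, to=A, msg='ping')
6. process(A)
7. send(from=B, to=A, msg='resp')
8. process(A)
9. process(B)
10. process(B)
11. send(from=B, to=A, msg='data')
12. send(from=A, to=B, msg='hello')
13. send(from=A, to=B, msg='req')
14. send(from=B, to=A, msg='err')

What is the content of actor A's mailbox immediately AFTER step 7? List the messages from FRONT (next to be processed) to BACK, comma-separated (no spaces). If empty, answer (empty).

After 1 (send(from=A, to=B, msg='ok')): A:[] B:[ok]
After 2 (process(A)): A:[] B:[ok]
After 3 (send(from=A, to=B, msg='pong')): A:[] B:[ok,pong]
After 4 (send(from=B, to=A, msg='ack')): A:[ack] B:[ok,pong]
After 5 (send(from=B, to=A, msg='ping')): A:[ack,ping] B:[ok,pong]
After 6 (process(A)): A:[ping] B:[ok,pong]
After 7 (send(from=B, to=A, msg='resp')): A:[ping,resp] B:[ok,pong]

ping,resp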